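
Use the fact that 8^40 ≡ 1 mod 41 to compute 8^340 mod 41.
By Fermat: 8^{40} ≡ 1 mod 41. 340 ≡ 20 mod 40. So 8^{340} ≡ 8^{20} ≡ 1 mod 41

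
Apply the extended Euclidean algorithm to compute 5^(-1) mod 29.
Extended GCD: 5(6) + 29(-1) = 1. So 5^(-1) ≡ 6 mod 29. Verify: 5 × 6 = 30 ≡ 1 mod 29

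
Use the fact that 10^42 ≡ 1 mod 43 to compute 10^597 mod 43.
By Fermat: 10^{42} ≡ 1 mod 43. 597 ≡ 9 mod 42. So 10^{597} ≡ 10^{9} ≡ 41 mod 43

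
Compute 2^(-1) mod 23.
Since 23 is prime, by Fermat 2^(-1) ≡ 2^{21} ≡ 12 mod 23. Verify: 2 × 12 = 24 ≡ 1 mod 23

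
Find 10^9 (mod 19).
By repeated squaring (mod 19): 10^{1}≡10, 10^{2}≡5, 10^{4}≡6, 10^{8}≡17. Then 10^{9} = 10^{8+1} ≡ 17 × 10 ≡ 18 (mod 19)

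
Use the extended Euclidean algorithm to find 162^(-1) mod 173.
Extended GCD: 162(-63) + 173(59) = 1. So 162^(-1) ≡ -63 ≡ 110 (mod 173). Verify: 162 × 110 = 17820 ≡ 1 (mod 173)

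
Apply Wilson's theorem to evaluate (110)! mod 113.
(112)! = (110)! × (111) × (112) ≡ -1 (mod 113). So (110)! ≡ -1 × [(112)(111)]^(-1) ≡ 56 (mod 113)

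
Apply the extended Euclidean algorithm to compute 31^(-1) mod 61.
Extended GCD: 31(2) + 61(-1) = 1. So 31^(-1) ≡ 2 (mod 61). Verify: 31 × 2 = 62 ≡ 1 (mod 61)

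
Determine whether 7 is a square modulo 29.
By Euler's criterion: 7^{14} ≡ 1 mod 29. Since this equals 1, 7 is a QR.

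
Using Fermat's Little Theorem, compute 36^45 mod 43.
By Fermat: 36^{42} ≡ 1 (mod 43). So 36^{45} = 36^{42} · 36^{3} ≡ 36^{3} ≡ 1 (mod 43)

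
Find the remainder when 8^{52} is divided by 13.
By Fermat: 8^{12} ≡ 1 (mod 13). 52 = 4×12 + 4. So 8^{52} ≡ 8^{4} ≡ 1 (mod 13)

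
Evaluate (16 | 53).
(16/53) = 16^{26} mod 53 = 1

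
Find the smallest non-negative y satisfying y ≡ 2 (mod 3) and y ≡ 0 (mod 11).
M = 3 × 11 = 33. M₁ = 11, y₁ ≡ 2 (mod 3). M₂ = 3, y₂ ≡ 4 (mod 11). y = 2×11×2 + 0×3×4 ≡ 11 (mod 33)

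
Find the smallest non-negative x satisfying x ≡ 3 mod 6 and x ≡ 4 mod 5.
M = 6 × 5 = 30. M₁ = 5, y₁ ≡ 5 mod 6. M₂ = 6, y₂ ≡ 1 mod 5. x = 3×5×5 + 4×6×1 ≡ 9 mod 30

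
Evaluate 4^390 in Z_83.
Using Fermat: 4^{82} ≡ 1 (mod 83). 390 ≡ 62 (mod 82). So 4^{390} ≡ 4^{62} ≡ 81 (mod 83)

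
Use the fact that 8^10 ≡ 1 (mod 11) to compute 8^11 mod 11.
By Fermat: 8^{10} ≡ 1 (mod 11). So 8^{11} = 8^{10} · 8^{1} ≡ 8^{1} ≡ 8 (mod 11)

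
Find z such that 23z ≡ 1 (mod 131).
Since 131 is prime, by Fermat 23^(-1) ≡ 23^{129} ≡ 57 (mod 131). Verify: 23 × 57 = 1311 ≡ 1 (mod 131)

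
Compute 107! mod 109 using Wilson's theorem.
(108)! = (107)! × (108) ≡ -1 mod 109. So (107)! ≡ -1 × (108)^(-1) ≡ (-1)×(-1) = 1 mod 109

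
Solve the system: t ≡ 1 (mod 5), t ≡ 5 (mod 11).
M = 5 × 11 = 55. M₁ = 11, y₁ ≡ 1 (mod 5). M₂ = 5, y₂ ≡ 9 (mod 11). t = 1×11×1 + 5×5×9 ≡ 16 (mod 55)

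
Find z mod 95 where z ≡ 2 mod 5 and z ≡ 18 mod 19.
M = 5 × 19 = 95. M₁ = 19, y₁ ≡ 4 mod 5. M₂ = 5, y₂ ≡ 4 mod 19. z = 2×19×4 + 18×5×4 ≡ 37 mod 95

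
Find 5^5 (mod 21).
By repeated squaring (mod 21): 5^{1}≡5, 5^{2}≡4, 5^{4}≡16. Then 5^{5} = 5^{4+1} ≡ 16 × 5 ≡ 17 (mod 21)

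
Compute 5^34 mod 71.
By repeated squaring mod 71: 5^{1}≡5, 5^{2}≡25, 5^{4}≡57, 5^{8}≡54, 5^{16}≡5, 5^{32}≡25. Then 5^{34} = 5^{32+2} ≡ 25 × 25 ≡ 57 mod 71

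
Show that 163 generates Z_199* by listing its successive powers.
163^1, 163^2, ..., 163^{198} mod 199: [163, 102, 109, 56, 173, 140, 134, 151, 136, 79, 141, 98, 54, 46, 135, 115, 39, 188, 197, 72, 194, 180, 87, 52, 118, 130, 96, 126, 41, 116, 3, 91, 107, 128, 168, 121, 22, 4, 55, 10, 38, 25, 95, 162, 138, 7, 146, 117, 166, 193, 17, 184, 142, 62, 156, 155, 191, 89, 179, 123, 149, 9, 74, 122, 185, 106, 164, 66, 12, 165, 30, 114, 75, 86, 88, 16, 21, 40, 152, 100, 181, 51, 154, 28, 186, 70, 67, 175, 68, 139, 170, 49, 27, 23, 167, 157, 119, 94, 198, 36, 97, 90, 143, 26, 59, 65, 48, 63, 120, 58, 101, 145, 153, 64, 84, 160, 11, 2, 127, 5, 19, 112, 147, 81, 69, 103, 73, 158, 83, 196, 108, 92, 71, 31, 78, 177, 195, 144, 189, 161, 174, 104, 37, 61, 192, 53, 82, 33, 6, 182, 15, 57, 137, 43, 44, 8, 110, 20, 76, 50, 190, 125, 77, 14, 93, 35, 133, 187, 34, 169, 85, 124, 113, 111, 183, 178, 159, 47, 99, 18, 148, 45, 171, 13, 129, 132, 24, 131, 60, 29, 150, 172, 176, 32, 42, 80, 105, 1]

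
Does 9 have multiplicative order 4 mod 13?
Powers of 9 mod 13: 9^1≡9, 9^2≡3, 9^3≡1. Already 9^3≡1, so the order is 3 < 4. No, the actual order is 3.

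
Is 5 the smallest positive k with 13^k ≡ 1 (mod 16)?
Powers of 13 mod 16: 13^1≡13, 13^2≡9, 13^3≡5, 13^4≡1. Already 13^4≡1, so the order is 4 < 5. No, the actual order is 4.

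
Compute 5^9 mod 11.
By repeated squaring mod 11: 5^{1}≡5, 5^{2}≡3, 5^{4}≡9, 5^{8}≡4. Then 5^{9} = 5^{8+1} ≡ 4 × 5 ≡ 9 mod 11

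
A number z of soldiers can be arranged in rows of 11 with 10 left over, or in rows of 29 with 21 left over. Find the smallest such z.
M = 11 × 29 = 319. M₁ = 29, y₁ ≡ 8 (mod 11). M₂ = 11, y₂ ≡ 8 (mod 29). z = 10×29×8 + 21×11×8 ≡ 21 (mod 319)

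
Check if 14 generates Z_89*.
ord_89(14) divides 88. For each prime q|88: 14^{44}≡88, 14^{8}≡45, none ≡ 1. So 14 has order 88 and is a primitive root mod 89.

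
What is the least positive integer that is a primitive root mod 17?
g = 3. For each prime q|16: 3^{8}≡16, none ≡ 1, so ord_17(3) = 16 and 3 is a primitive root.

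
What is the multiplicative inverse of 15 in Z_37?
Since 37 is prime, by Fermat 15^(-1) ≡ 15^{35} ≡ 5 (mod 37). Verify: 15 × 5 = 75 ≡ 1 (mod 37)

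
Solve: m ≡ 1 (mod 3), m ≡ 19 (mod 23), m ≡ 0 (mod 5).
M = 3 × 23 × 5 = 345. M₁ = 115, y₁ ≡ 1 (mod 3). M₂ = 15, y₂ ≡ 20 (mod 23). M₃ = 69, y₃ ≡ 4 (mod 5). m = 1×115×1 + 19×15×20 + 0×69×4 ≡ 295 (mod 345)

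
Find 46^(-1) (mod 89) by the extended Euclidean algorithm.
Extended GCD: 46(-29) + 89(15) = 1. So 46^(-1) ≡ -29 ≡ 60 (mod 89). Verify: 46 × 60 = 2760 ≡ 1 (mod 89)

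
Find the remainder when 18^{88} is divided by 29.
By Fermat: 18^{28} ≡ 1 (mod 29). 88 = 3×28 + 4. So 18^{88} ≡ 18^{4} ≡ 25 (mod 29)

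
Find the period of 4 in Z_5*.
Powers of 4 mod 5: 4^1≡4, 4^2≡1. ord_5(4) = 2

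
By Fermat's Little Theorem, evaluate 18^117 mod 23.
By Fermat: 18^{22} ≡ 1 (mod 23). 117 = 5×22 + 7. So 18^{117} ≡ 18^{7} ≡ 6 (mod 23)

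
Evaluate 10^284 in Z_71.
Using Fermat: 10^{70} ≡ 1 (mod 71). 284 ≡ 4 (mod 70). So 10^{284} ≡ 10^{4} ≡ 60 (mod 71)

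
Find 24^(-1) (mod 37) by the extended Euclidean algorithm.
Extended GCD: 24(17) + 37(-11) = 1. So 24^(-1) ≡ 17 (mod 37). Verify: 24 × 17 = 408 ≡ 1 (mod 37)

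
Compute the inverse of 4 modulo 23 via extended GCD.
Extended GCD: 4(6) + 23(-1) = 1. So 4^(-1) ≡ 6 (mod 23). Verify: 4 × 6 = 24 ≡ 1 (mod 23)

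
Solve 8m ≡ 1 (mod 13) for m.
Since 13 is prime, by Fermat 8^(-1) ≡ 8^{11} ≡ 5 (mod 13). Verify: 8 × 5 = 40 ≡ 1 (mod 13)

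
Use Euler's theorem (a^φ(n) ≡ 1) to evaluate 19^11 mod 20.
By Euler: 19^{8} ≡ 1 (mod 20) since gcd(19, 20) = 1. 11 = 1×8 + 3. So 19^{11} ≡ 19^{3} ≡ 19 (mod 20)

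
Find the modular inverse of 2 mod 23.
Since 23 is prime, by Fermat 2^(-1) ≡ 2^{21} ≡ 12 mod 23. Verify: 2 × 12 = 24 ≡ 1 mod 23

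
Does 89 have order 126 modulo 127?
89^{42} ≡ 1 (mod 127) and 42 < 126, so ord_127(89) = 42 ≠ 126 and 89 is not a primitive root.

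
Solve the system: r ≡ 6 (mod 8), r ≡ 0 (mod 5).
M = 8 × 5 = 40. M₁ = 5, y₁ ≡ 5 (mod 8). M₂ = 8, y₂ ≡ 2 (mod 5). r = 6×5×5 + 0×8×2 ≡ 30 (mod 40)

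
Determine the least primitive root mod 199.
g = 3. Powers: [3, 9, 27, 81, 44, 132, ...] generates all 198 non-zero residues.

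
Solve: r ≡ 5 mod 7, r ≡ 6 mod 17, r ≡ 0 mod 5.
M = 7 × 17 × 5 = 595. M₁ = 85, y₁ ≡ 1 mod 7. M₂ = 35, y₂ ≡ 1 mod 17. M₃ = 119, y₃ ≡ 4 mod 5. r = 5×85×1 + 6×35×1 + 0×119×4 ≡ 40 mod 595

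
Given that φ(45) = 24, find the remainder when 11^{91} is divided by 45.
By Euler: 11^{24} ≡ 1 mod 45 since gcd(11, 45) = 1. 91 = 3×24 + 19. So 11^{91} ≡ 11^{19} ≡ 11 mod 45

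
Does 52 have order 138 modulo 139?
52^{23} ≡ 1 (mod 139) and 23 < 138, so ord_139(52) = 23 ≠ 138 and 52 is not a primitive root.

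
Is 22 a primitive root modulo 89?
22^{22} ≡ 1 (mod 89) and 22 < 88, so ord_89(22) = 22 ≠ 88 and 22 is not a primitive root.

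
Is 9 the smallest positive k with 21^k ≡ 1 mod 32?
Powers of 21 mod 32: 21^1≡21, 21^2≡25, 21^3≡13, 21^4≡17, 21^5≡5, 21^6≡9, 21^7≡29, 21^8≡1. Already 21^8≡1, so the order is 8 < 9. No, the actual order is 8.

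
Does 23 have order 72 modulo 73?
23^{36} ≡ 1 mod 73 and 36 < 72, so ord_73(23) = 36 ≠ 72 and 23 is not a primitive root.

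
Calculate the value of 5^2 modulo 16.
5^{2} = 25 ≡ 9 (mod 16)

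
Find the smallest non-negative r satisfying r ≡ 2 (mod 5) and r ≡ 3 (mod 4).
M = 5 × 4 = 20. M₁ = 4, y₁ ≡ 4 (mod 5). M₂ = 5, y₂ ≡ 1 (mod 4). r = 2×4×4 + 3×5×1 ≡ 7 (mod 20)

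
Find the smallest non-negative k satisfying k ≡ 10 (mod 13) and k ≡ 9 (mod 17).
M = 13 × 17 = 221. M₁ = 17, y₁ ≡ 10 (mod 13). M₂ = 13, y₂ ≡ 4 (mod 17). k = 10×17×10 + 9×13×4 ≡ 179 (mod 221)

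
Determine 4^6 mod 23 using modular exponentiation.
By repeated squaring mod 23: 4^{1}≡4, 4^{2}≡16, 4^{4}≡3. Then 4^{6} = 4^{4+2} ≡ 3 × 16 ≡ 2 mod 23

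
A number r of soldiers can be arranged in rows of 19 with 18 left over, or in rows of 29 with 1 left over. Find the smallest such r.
M = 19 × 29 = 551. M₁ = 29, y₁ ≡ 2 (mod 19). M₂ = 19, y₂ ≡ 26 (mod 29). r = 18×29×2 + 1×19×26 ≡ 436 (mod 551)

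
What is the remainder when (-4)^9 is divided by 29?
By repeated squaring (mod 29): (-4)^{1}≡25, (-4)^{2}≡16, (-4)^{4}≡24, (-4)^{8}≡25. Then (-4)^{9} = (-4)^{8+1} ≡ 25 × 25 ≡ 16 (mod 29)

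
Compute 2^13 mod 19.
By repeated squaring mod 19: 2^{1}≡2, 2^{2}≡4, 2^{4}≡16, 2^{8}≡9. Then 2^{13} = 2^{8+4+1} ≡ 9 × 16 × 2 ≡ 3 mod 19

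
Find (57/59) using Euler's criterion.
(57/59) = 57^{29} mod 59 = 1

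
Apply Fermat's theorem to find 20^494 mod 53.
By Fermat: 20^{52} ≡ 1 mod 53. 494 ≡ 26 mod 52. So 20^{494} ≡ 20^{26} ≡ 52 mod 53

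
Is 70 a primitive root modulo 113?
ord_113(70) divides 112. For each prime q|112: 70^{56}≡112, 70^{16}≡109, none ≡ 1. So 70 has order 112 and is a primitive root mod 113.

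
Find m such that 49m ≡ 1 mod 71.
Since 71 is prime, by Fermat 49^(-1) ≡ 49^{69} ≡ 29 mod 71. Verify: 49 × 29 = 1421 ≡ 1 mod 71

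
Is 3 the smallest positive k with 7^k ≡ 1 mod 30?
Powers of 7 mod 30: 7^1≡7, 7^2≡19, 7^3≡13, 7^4≡1. 7^3≡13≢1, so ord ≠ 3. No, the actual order is 4.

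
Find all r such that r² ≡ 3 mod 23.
The square roots of 3 mod 23 are 16 and 7. Verify: 16² = 256 ≡ 3 mod 23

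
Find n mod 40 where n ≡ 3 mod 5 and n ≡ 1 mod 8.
M = 5 × 8 = 40. M₁ = 8, y₁ ≡ 2 mod 5. M₂ = 5, y₂ ≡ 5 mod 8. n = 3×8×2 + 1×5×5 ≡ 33 mod 40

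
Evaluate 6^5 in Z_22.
By repeated squaring (mod 22): 6^{1}≡6, 6^{2}≡14, 6^{4}≡20. Then 6^{5} = 6^{4+1} ≡ 20 × 6 ≡ 10 (mod 22)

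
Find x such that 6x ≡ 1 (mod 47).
Since 47 is prime, by Fermat 6^(-1) ≡ 6^{45} ≡ 8 (mod 47). Verify: 6 × 8 = 48 ≡ 1 (mod 47)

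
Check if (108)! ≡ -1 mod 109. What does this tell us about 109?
(108)! mod 109 = 108. Since this equals -1 mod 109, Wilson confirms 109 is prime.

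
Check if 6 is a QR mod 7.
By Euler's criterion: 6^{3} ≡ 6 mod 7. Since this equals -1 (≡ 6), 6 is not a QR.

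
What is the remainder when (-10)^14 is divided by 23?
By repeated squaring (mod 23): (-10)^{1}≡13, (-10)^{2}≡8, (-10)^{4}≡18, (-10)^{8}≡2. Then (-10)^{14} = (-10)^{8+4+2} ≡ 2 × 18 × 8 ≡ 12 (mod 23)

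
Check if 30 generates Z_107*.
30^{53} ≡ 1 (mod 107) and 53 < 106, so ord_107(30) = 53 ≠ 106 and 30 is not a primitive root.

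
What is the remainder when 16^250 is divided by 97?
Using Fermat: 16^{96} ≡ 1 mod 97. 250 ≡ 58 mod 96. So 16^{250} ≡ 16^{58} ≡ 36 mod 97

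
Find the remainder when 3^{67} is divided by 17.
By Fermat: 3^{16} ≡ 1 (mod 17). 67 = 4×16 + 3. So 3^{67} ≡ 3^{3} ≡ 10 (mod 17)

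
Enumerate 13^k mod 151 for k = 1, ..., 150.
13^1, 13^2, ..., 13^{150} mod 151: [13, 18, 83, 22, 135, 94, 14, 31, 101, 105, 6, 78, 108, 45, 132, 55, 111, 84, 35, 2, 26, 36, 15, 44, 119, 37, 28, 62, 51, 59, 12, 5, 65, 90, 113, 110, 71, 17, 70, 4, 52, 72, 30, 88, 87, 74, 56, 124, 102, 118, 24, 10, 130, 29, 75, 69, 142, 34, 140, 8, 104, 144, 60, 25, 23, 148, 112, 97, 53, 85, 48, 20, 109, 58, 150, 138, 133, 68, 129, 16, 57, 137, 120, 50, 46, 145, 73, 43, 106, 19, 96, 40, 67, 116, 149, 125, 115, 136, 107, 32, 114, 123, 89, 100, 92, 139, 146, 86, 61, 38, 41, 80, 134, 81, 147, 99, 79, 121, 63, 64, 77, 95, 27, 49, 33, 127, 141, 21, 122, 76, 82, 9, 117, 11, 143, 47, 7, 91, 126, 128, 3, 39, 54, 98, 66, 103, 131, 42, 93, 1]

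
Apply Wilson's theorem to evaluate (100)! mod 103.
(102)! = (100)! × (101) × (102) ≡ -1 (mod 103). So (100)! ≡ -1 × [(102)(101)]^(-1) ≡ 51 (mod 103)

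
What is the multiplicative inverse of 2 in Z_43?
Since 43 is prime, by Fermat 2^(-1) ≡ 2^{41} ≡ 22 (mod 43). Verify: 2 × 22 = 44 ≡ 1 (mod 43)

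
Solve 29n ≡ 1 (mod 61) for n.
Since 61 is prime, by Fermat 29^(-1) ≡ 29^{59} ≡ 40 (mod 61). Verify: 29 × 40 = 1160 ≡ 1 (mod 61)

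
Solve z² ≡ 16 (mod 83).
The square roots of 16 mod 83 are 4 and 79. Verify: 4² = 16 ≡ 16 (mod 83)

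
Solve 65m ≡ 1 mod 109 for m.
Since 109 is prime, by Fermat 65^(-1) ≡ 65^{107} ≡ 52 mod 109. Verify: 65 × 52 = 3380 ≡ 1 mod 109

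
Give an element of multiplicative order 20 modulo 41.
2 has order 20 mod 41 since 2^{20} ≡ 1 (mod 41) and no smaller power works.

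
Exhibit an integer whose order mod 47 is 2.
46 has order 2 mod 47 since 46^{2} ≡ 1 (mod 47) and no smaller power works.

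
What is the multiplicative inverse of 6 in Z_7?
Since 7 is prime, by Fermat 6^(-1) ≡ 6^{5} ≡ 6 mod 7. Verify: 6 × 6 = 36 ≡ 1 mod 7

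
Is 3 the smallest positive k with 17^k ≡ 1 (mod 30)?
Powers of 17 mod 30: 17^1≡17, 17^2≡19, 17^3≡23, 17^4≡1. 17^3≡23≢1, so ord ≠ 3. No, the actual order is 4.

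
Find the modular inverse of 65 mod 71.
Since 71 is prime, by Fermat 65^(-1) ≡ 65^{69} ≡ 59 mod 71. Verify: 65 × 59 = 3835 ≡ 1 mod 71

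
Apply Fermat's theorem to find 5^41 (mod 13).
By Fermat: 5^{12} ≡ 1 (mod 13). 41 = 3×12 + 5. So 5^{41} ≡ 5^{5} ≡ 5 (mod 13)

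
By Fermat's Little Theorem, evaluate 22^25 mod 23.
By Fermat: 22^{22} ≡ 1 mod 23. So 22^{25} = 22^{22} · 22^{3} ≡ 22^{3} ≡ 22 mod 23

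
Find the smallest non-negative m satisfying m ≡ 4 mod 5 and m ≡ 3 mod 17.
M = 5 × 17 = 85. M₁ = 17, y₁ ≡ 3 mod 5. M₂ = 5, y₂ ≡ 7 mod 17. m = 4×17×3 + 3×5×7 ≡ 54 mod 85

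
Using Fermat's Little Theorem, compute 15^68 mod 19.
By Fermat: 15^{18} ≡ 1 mod 19. 68 = 3×18 + 14. So 15^{68} ≡ 15^{14} ≡ 17 mod 19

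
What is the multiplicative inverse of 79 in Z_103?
Since 103 is prime, by Fermat 79^(-1) ≡ 79^{101} ≡ 30 (mod 103). Verify: 79 × 30 = 2370 ≡ 1 (mod 103)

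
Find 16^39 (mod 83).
By repeated squaring (mod 83): 16^{1}≡16, 16^{2}≡7, 16^{4}≡49, 16^{8}≡77, 16^{16}≡36, 16^{32}≡51. Then 16^{39} = 16^{32+4+2+1} ≡ 51 × 49 × 7 × 16 ≡ 12 (mod 83)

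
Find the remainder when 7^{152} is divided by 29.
By Fermat: 7^{28} ≡ 1 (mod 29). 152 = 5×28 + 12. So 7^{152} ≡ 7^{12} ≡ 16 (mod 29)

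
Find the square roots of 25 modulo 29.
The square roots of 25 mod 29 are 24 and 5. Verify: 24² = 576 ≡ 25 mod 29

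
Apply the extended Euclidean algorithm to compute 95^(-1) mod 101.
Extended GCD: 95(-17) + 101(16) = 1. So 95^(-1) ≡ -17 ≡ 84 mod 101. Verify: 95 × 84 = 7980 ≡ 1 mod 101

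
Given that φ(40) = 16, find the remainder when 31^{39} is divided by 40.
By Euler: 31^{16} ≡ 1 (mod 40) since gcd(31, 40) = 1. 39 = 2×16 + 7. So 31^{39} ≡ 31^{7} ≡ 31 (mod 40)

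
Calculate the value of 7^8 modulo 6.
By repeated squaring mod 6: 7^{1}≡1, 7^{2}≡1, 7^{4}≡1, 7^{8}≡1. So 7^{8} ≡ 1 mod 6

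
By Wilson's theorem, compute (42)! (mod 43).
By Wilson's theorem, (42)! ≡ -1 ≡ 42 (mod 43)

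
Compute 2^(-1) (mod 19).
Since 19 is prime, by Fermat 2^(-1) ≡ 2^{17} ≡ 10 (mod 19). Verify: 2 × 10 = 20 ≡ 1 (mod 19)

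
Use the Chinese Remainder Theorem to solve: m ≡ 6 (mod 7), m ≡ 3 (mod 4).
M = 7 × 4 = 28. M₁ = 4, y₁ ≡ 2 (mod 7). M₂ = 7, y₂ ≡ 3 (mod 4). m = 6×4×2 + 3×7×3 ≡ 27 (mod 28)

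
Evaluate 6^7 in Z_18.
By repeated squaring (mod 18): 6^{1}≡6, 6^{2}≡0, 6^{4}≡0. Then 6^{7} = 6^{4+2+1} ≡ 0 × 0 × 6 ≡ 0 (mod 18)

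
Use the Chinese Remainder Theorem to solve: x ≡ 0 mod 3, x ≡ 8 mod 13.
M = 3 × 13 = 39. M₁ = 13, y₁ ≡ 1 mod 3. M₂ = 3, y₂ ≡ 9 mod 13. x = 0×13×1 + 8×3×9 ≡ 21 mod 39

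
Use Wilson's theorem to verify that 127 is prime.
(126)! mod 127 = 126. Since this equals -1 (mod 127), Wilson confirms 127 is prime.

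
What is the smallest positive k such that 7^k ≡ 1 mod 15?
Powers of 7 mod 15: 7^1≡7, 7^2≡4, 7^3≡13, 7^4≡1. Order = 4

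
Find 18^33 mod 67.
By repeated squaring mod 67: 18^{1}≡18, 18^{2}≡56, 18^{4}≡54, 18^{8}≡35, 18^{16}≡19, 18^{32}≡26. Then 18^{33} = 18^{32+1} ≡ 26 × 18 ≡ 66 mod 67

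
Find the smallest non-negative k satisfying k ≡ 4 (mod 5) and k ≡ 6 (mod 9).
M = 5 × 9 = 45. M₁ = 9, y₁ ≡ 4 (mod 5). M₂ = 5, y₂ ≡ 2 (mod 9). k = 4×9×4 + 6×5×2 ≡ 24 (mod 45)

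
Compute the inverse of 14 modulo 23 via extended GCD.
Extended GCD: 14(5) + 23(-3) = 1. So 14^(-1) ≡ 5 mod 23. Verify: 14 × 5 = 70 ≡ 1 mod 23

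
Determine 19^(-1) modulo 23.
Since 23 is prime, by Fermat 19^(-1) ≡ 19^{21} ≡ 17 mod 23. Verify: 19 × 17 = 323 ≡ 1 mod 23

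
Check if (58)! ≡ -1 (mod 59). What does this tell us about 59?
(58)! mod 59 = 58. Since this equals -1 (mod 59), Wilson confirms 59 is prime.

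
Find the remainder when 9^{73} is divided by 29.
By Fermat: 9^{28} ≡ 1 mod 29. 73 = 2×28 + 17. So 9^{73} ≡ 9^{17} ≡ 4 mod 29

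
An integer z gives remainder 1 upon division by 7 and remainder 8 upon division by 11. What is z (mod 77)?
M = 7 × 11 = 77. M₁ = 11, y₁ ≡ 2 (mod 7). M₂ = 7, y₂ ≡ 8 (mod 11). z = 1×11×2 + 8×7×8 ≡ 8 (mod 77)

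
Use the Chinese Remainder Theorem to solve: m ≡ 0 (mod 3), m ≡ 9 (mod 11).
M = 3 × 11 = 33. M₁ = 11, y₁ ≡ 2 (mod 3). M₂ = 3, y₂ ≡ 4 (mod 11). m = 0×11×2 + 9×3×4 ≡ 9 (mod 33)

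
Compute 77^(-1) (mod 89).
Since 89 is prime, by Fermat 77^(-1) ≡ 77^{87} ≡ 37 (mod 89). Verify: 77 × 37 = 2849 ≡ 1 (mod 89)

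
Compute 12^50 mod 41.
Using Fermat: 12^{40} ≡ 1 mod 41. 50 ≡ 10 mod 40. So 12^{50} ≡ 12^{10} ≡ 9 mod 41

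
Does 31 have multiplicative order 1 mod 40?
Powers of 31 mod 40: 31^1≡31, 31^2≡1. 31^1≡31≢1, so ord ≠ 1. No, the actual order is 2.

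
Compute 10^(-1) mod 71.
Since 71 is prime, by Fermat 10^(-1) ≡ 10^{69} ≡ 64 mod 71. Verify: 10 × 64 = 640 ≡ 1 mod 71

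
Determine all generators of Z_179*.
There are φ(178) = 88 primitive roots mod 179: {2, 6, 7, 8, 10, 11, 18, 21, 23, 24, 26, 28, 30, 32, 33, 34, 35, 37, 38, 40, 41, 44, 50, 53, 54, 55, 58, 62, 63, 69, 71, 72, 73, 78, 79, 84, 86, 90, 91, 92, 94, 96, 97, 98, 99, 102, 103, 104, 105, 109, 111, 112, 113, 114, 115, 118, 119, 120, 122, 123, 127, 128, 130, 131, 132, 133, 134, 136, 137, 140, 143, 148, 150, 152, 154, 157, 159, 160, 162, 163, 164, 165, 166, 167, 170, 174, 175, 176}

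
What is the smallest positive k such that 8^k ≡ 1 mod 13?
Powers of 8 mod 13: 8^1≡8, 8^2≡12, 8^3≡5, 8^4≡1. Order = 4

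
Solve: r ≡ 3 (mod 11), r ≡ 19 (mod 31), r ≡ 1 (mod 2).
M = 11 × 31 × 2 = 682. M₁ = 62, y₁ ≡ 8 (mod 11). M₂ = 22, y₂ ≡ 24 (mod 31). M₃ = 341, y₃ ≡ 1 (mod 2). r = 3×62×8 + 19×22×24 + 1×341×1 ≡ 267 (mod 682)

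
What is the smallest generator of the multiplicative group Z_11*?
g = 2. Powers: [2, 4, 8, 5, 10, 9, 7, 3, 6, ...] generates all 10 non-zero residues.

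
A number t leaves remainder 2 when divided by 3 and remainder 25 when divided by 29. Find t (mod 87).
M = 3 × 29 = 87. M₁ = 29, y₁ ≡ 2 (mod 3). M₂ = 3, y₂ ≡ 10 (mod 29). t = 2×29×2 + 25×3×10 ≡ 83 (mod 87)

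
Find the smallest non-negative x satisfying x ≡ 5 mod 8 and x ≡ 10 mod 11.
M = 8 × 11 = 88. M₁ = 11, y₁ ≡ 3 mod 8. M₂ = 8, y₂ ≡ 7 mod 11. x = 5×11×3 + 10×8×7 ≡ 21 mod 88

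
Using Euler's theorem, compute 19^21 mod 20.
By Euler: 19^{8} ≡ 1 mod 20 since gcd(19, 20) = 1. 21 = 2×8 + 5. So 19^{21} ≡ 19^{5} ≡ 19 mod 20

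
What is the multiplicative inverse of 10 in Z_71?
Since 71 is prime, by Fermat 10^(-1) ≡ 10^{69} ≡ 64 mod 71. Verify: 10 × 64 = 640 ≡ 1 mod 71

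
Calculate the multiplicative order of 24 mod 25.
Powers of 24 mod 25: 24^1≡24, 24^2≡1. So the order of 24 is 2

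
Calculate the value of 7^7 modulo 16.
By repeated squaring mod 16: 7^{1}≡7, 7^{2}≡1, 7^{4}≡1. Then 7^{7} = 7^{4+2+1} ≡ 1 × 1 × 7 ≡ 7 mod 16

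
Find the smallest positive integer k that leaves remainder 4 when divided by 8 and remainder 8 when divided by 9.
M = 8 × 9 = 72. M₁ = 9, y₁ ≡ 1 mod 8. M₂ = 8, y₂ ≡ 8 mod 9. k = 4×9×1 + 8×8×8 ≡ 44 mod 72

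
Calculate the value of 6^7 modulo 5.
Using Fermat: 6^{4} ≡ 1 (mod 5). 7 ≡ 3 (mod 4). So 6^{7} ≡ 6^{3} ≡ 1 (mod 5)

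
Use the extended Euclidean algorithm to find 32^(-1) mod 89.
Extended GCD: 32(-25) + 89(9) = 1. So 32^(-1) ≡ -25 ≡ 64 mod 89. Verify: 32 × 64 = 2048 ≡ 1 mod 89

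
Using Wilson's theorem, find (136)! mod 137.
By Wilson's theorem, (136)! ≡ -1 ≡ 136 mod 137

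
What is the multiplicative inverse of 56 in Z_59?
Since 59 is prime, by Fermat 56^(-1) ≡ 56^{57} ≡ 39 (mod 59). Verify: 56 × 39 = 2184 ≡ 1 (mod 59)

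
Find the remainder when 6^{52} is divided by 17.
By Fermat: 6^{16} ≡ 1 (mod 17). 52 = 3×16 + 4. So 6^{52} ≡ 6^{4} ≡ 4 (mod 17)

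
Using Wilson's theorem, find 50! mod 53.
(52)! = (50)! × (51) × (52) ≡ -1 (mod 53). So (50)! ≡ -1 × [(52)(51)]^(-1) ≡ 26 (mod 53)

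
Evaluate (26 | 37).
(26/37) = 26^{18} mod 37 = 1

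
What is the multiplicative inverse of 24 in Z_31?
Since 31 is prime, by Fermat 24^(-1) ≡ 24^{29} ≡ 22 (mod 31). Verify: 24 × 22 = 528 ≡ 1 (mod 31)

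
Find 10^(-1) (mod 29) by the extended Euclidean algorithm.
Extended GCD: 10(3) + 29(-1) = 1. So 10^(-1) ≡ 3 (mod 29). Verify: 10 × 3 = 30 ≡ 1 (mod 29)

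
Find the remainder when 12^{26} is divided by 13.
By Fermat: 12^{12} ≡ 1 mod 13. 26 = 2×12 + 2. So 12^{26} ≡ 12^{2} ≡ 1 mod 13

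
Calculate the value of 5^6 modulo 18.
By repeated squaring mod 18: 5^{1}≡5, 5^{2}≡7, 5^{4}≡13. Then 5^{6} = 5^{4+2} ≡ 13 × 7 ≡ 1 mod 18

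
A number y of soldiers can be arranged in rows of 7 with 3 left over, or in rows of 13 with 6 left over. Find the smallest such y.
M = 7 × 13 = 91. M₁ = 13, y₁ ≡ 6 (mod 7). M₂ = 7, y₂ ≡ 2 (mod 13). y = 3×13×6 + 6×7×2 ≡ 45 (mod 91)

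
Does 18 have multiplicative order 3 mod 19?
Powers of 18 mod 19: 18^1≡18, 18^2≡1. Already 18^2≡1, so the order is 2 < 3. No, the actual order is 2.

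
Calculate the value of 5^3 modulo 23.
5^{3} = 125 ≡ 10 mod 23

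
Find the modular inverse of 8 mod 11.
Since 11 is prime, by Fermat 8^(-1) ≡ 8^{9} ≡ 7 mod 11. Verify: 8 × 7 = 56 ≡ 1 mod 11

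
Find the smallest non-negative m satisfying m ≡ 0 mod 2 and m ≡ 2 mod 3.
M = 2 × 3 = 6. M₁ = 3, y₁ ≡ 1 mod 2. M₂ = 2, y₂ ≡ 2 mod 3. m = 0×3×1 + 2×2×2 ≡ 2 mod 6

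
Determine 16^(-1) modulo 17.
Since 17 is prime, by Fermat 16^(-1) ≡ 16^{15} ≡ 16 (mod 17). Verify: 16 × 16 = 256 ≡ 1 (mod 17)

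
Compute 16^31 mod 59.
By repeated squaring (mod 59): 16^{1}≡16, 16^{2}≡20, 16^{4}≡46, 16^{8}≡51, 16^{16}≡5. Then 16^{31} = 16^{16+8+4+2+1} ≡ 5 × 51 × 46 × 20 × 16 ≡ 20 (mod 59)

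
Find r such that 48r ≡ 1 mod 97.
Since 97 is prime, by Fermat 48^(-1) ≡ 48^{95} ≡ 95 mod 97. Verify: 48 × 95 = 4560 ≡ 1 mod 97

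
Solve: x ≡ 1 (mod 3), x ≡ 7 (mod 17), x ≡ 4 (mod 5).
M = 3 × 17 × 5 = 255. M₁ = 85, y₁ ≡ 1 (mod 3). M₂ = 15, y₂ ≡ 8 (mod 17). M₃ = 51, y₃ ≡ 1 (mod 5). x = 1×85×1 + 7×15×8 + 4×51×1 ≡ 109 (mod 255)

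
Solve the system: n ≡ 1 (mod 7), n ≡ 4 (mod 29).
M = 7 × 29 = 203. M₁ = 29, y₁ ≡ 1 (mod 7). M₂ = 7, y₂ ≡ 25 (mod 29). n = 1×29×1 + 4×7×25 ≡ 120 (mod 203)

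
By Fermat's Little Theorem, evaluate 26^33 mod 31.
By Fermat: 26^{30} ≡ 1 (mod 31). So 26^{33} = 26^{30} · 26^{3} ≡ 26^{3} ≡ 30 (mod 31)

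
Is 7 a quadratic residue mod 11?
By Euler's criterion: 7^{5} ≡ 10 (mod 11). Since this equals -1 (≡ 10), 7 is not a QR.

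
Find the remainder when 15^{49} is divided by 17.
By Fermat: 15^{16} ≡ 1 mod 17. 49 = 3×16 + 1. So 15^{49} ≡ 15^{1} ≡ 15 mod 17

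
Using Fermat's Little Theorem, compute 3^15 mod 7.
By Fermat: 3^{6} ≡ 1 (mod 7). 15 = 2×6 + 3. So 3^{15} ≡ 3^{3} ≡ 6 (mod 7)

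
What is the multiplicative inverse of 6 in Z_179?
Since 179 is prime, by Fermat 6^(-1) ≡ 6^{177} ≡ 30 (mod 179). Verify: 6 × 30 = 180 ≡ 1 (mod 179)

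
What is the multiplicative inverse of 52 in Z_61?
Since 61 is prime, by Fermat 52^(-1) ≡ 52^{59} ≡ 27 (mod 61). Verify: 52 × 27 = 1404 ≡ 1 (mod 61)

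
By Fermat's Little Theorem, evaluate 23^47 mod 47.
By Fermat: 23^{46} ≡ 1 mod 47. So 23^{47} = 23^{46} · 23^{1} ≡ 23^{1} ≡ 23 mod 47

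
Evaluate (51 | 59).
(51/59) = 51^{29} mod 59 = 1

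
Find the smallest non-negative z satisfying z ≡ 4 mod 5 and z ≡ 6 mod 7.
M = 5 × 7 = 35. M₁ = 7, y₁ ≡ 3 mod 5. M₂ = 5, y₂ ≡ 3 mod 7. z = 4×7×3 + 6×5×3 ≡ 34 mod 35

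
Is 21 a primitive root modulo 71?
ord_71(21) divides 70. For each prime q|70: 21^{35}≡70, 21^{14}≡5, 21^{10}≡30, none ≡ 1. So 21 has order 70 and is a primitive root mod 71.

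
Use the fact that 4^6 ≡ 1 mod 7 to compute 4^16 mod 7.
By Fermat: 4^{6} ≡ 1 mod 7. 16 = 2×6 + 4. So 4^{16} ≡ 4^{4} ≡ 4 mod 7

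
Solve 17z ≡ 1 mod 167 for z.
Since 167 is prime, by Fermat 17^(-1) ≡ 17^{165} ≡ 59 mod 167. Verify: 17 × 59 = 1003 ≡ 1 mod 167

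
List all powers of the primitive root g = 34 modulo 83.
34^1, 34^2, ..., 34^{82} mod 83: [34, 77, 45, 36, 62, 33, 43, 51, 74, 26, 54, 10, 8, 23, 35, 28, 39, 81, 15, 12, 76, 11, 42, 17, 80, 64, 18, 31, 58, 63, 67, 37, 13, 27, 5, 4, 53, 59, 14, 61, 82, 49, 6, 38, 47, 21, 50, 40, 32, 9, 57, 29, 73, 75, 60, 48, 55, 44, 2, 68, 71, 7, 72, 41, 66, 3, 19, 65, 52, 25, 20, 16, 46, 70, 56, 78, 79, 30, 24, 69, 22, 1]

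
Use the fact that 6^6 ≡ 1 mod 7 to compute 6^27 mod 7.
By Fermat: 6^{6} ≡ 1 mod 7. 27 = 4×6 + 3. So 6^{27} ≡ 6^{3} ≡ 6 mod 7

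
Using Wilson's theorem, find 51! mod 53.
(52)! = (51)! × (52) ≡ -1 mod 53. So (51)! ≡ -1 × (52)^(-1) ≡ (-1)×(-1) = 1 mod 53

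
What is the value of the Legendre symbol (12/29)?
(12/29) = 12^{14} mod 29 = -1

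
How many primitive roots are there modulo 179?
There are φ(179-1) = φ(178) = 88 primitive roots modulo 179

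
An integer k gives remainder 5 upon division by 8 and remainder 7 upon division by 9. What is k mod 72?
M = 8 × 9 = 72. M₁ = 9, y₁ ≡ 1 mod 8. M₂ = 8, y₂ ≡ 8 mod 9. k = 5×9×1 + 7×8×8 ≡ 61 mod 72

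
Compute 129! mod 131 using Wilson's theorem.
(130)! = (129)! × (130) ≡ -1 mod 131. So (129)! ≡ -1 × (130)^(-1) ≡ (-1)×(-1) = 1 mod 131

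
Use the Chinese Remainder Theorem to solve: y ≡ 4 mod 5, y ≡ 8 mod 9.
M = 5 × 9 = 45. M₁ = 9, y₁ ≡ 4 mod 5. M₂ = 5, y₂ ≡ 2 mod 9. y = 4×9×4 + 8×5×2 ≡ 44 mod 45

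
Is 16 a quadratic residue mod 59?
By Euler's criterion: 16^{29} ≡ 1 (mod 59). Since this equals 1, 16 is a QR.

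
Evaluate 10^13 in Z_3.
Using Fermat: 10^{2} ≡ 1 mod 3. 13 ≡ 1 mod 2. So 10^{13} ≡ 10^{1} ≡ 1 mod 3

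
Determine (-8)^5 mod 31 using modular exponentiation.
By repeated squaring (mod 31): (-8)^{1}≡23, (-8)^{2}≡2, (-8)^{4}≡4. Then (-8)^{5} = (-8)^{4+1} ≡ 4 × 23 ≡ 30 (mod 31)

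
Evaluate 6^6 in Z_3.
By repeated squaring mod 3: 6^{1}≡0, 6^{2}≡0, 6^{4}≡0. Then 6^{6} = 6^{4+2} ≡ 0 × 0 ≡ 0 mod 3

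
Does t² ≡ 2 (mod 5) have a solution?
By Euler's criterion: 2^{2} ≡ 4 (mod 5). Since this equals -1 (≡ 4), 2 is not a QR.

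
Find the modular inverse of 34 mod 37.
Since 37 is prime, by Fermat 34^(-1) ≡ 34^{35} ≡ 12 mod 37. Verify: 34 × 12 = 408 ≡ 1 mod 37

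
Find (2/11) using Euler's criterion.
(2/11) = 2^{5} mod 11 = -1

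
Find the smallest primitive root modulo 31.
g = 3. For each prime q|30: 3^{15}≡30, 3^{10}≡25, 3^{6}≡16, none ≡ 1, so ord_31(3) = 30 and 3 is a primitive root.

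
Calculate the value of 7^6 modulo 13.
By repeated squaring (mod 13): 7^{1}≡7, 7^{2}≡10, 7^{4}≡9. Then 7^{6} = 7^{4+2} ≡ 9 × 10 ≡ 12 (mod 13)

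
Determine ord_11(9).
Powers of 9 mod 11: 9^1≡9, 9^2≡4, 9^3≡3, 9^4≡5, 9^5≡1. So the order of 9 is 5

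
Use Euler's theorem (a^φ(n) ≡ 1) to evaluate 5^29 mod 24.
By Euler: 5^{8} ≡ 1 (mod 24) since gcd(5, 24) = 1. 29 = 3×8 + 5. So 5^{29} ≡ 5^{5} ≡ 5 (mod 24)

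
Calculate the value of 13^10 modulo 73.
By repeated squaring mod 73: 13^{1}≡13, 13^{2}≡23, 13^{4}≡18, 13^{8}≡32. Then 13^{10} = 13^{8+2} ≡ 32 × 23 ≡ 6 mod 73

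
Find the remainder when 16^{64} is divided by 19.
By Fermat: 16^{18} ≡ 1 (mod 19). 64 = 3×18 + 10. So 16^{64} ≡ 16^{10} ≡ 16 (mod 19)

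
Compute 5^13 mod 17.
By repeated squaring mod 17: 5^{1}≡5, 5^{2}≡8, 5^{4}≡13, 5^{8}≡16. Then 5^{13} = 5^{8+4+1} ≡ 16 × 13 × 5 ≡ 3 mod 17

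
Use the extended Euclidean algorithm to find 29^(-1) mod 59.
Extended GCD: 29(-2) + 59(1) = 1. So 29^(-1) ≡ -2 ≡ 57 mod 59. Verify: 29 × 57 = 1653 ≡ 1 mod 59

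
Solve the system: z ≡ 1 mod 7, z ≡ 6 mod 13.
M = 7 × 13 = 91. M₁ = 13, y₁ ≡ 6 mod 7. M₂ = 7, y₂ ≡ 2 mod 13. z = 1×13×6 + 6×7×2 ≡ 71 mod 91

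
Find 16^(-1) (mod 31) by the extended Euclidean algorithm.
Extended GCD: 16(2) + 31(-1) = 1. So 16^(-1) ≡ 2 (mod 31). Verify: 16 × 2 = 32 ≡ 1 (mod 31)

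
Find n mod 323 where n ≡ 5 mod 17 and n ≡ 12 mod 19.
M = 17 × 19 = 323. M₁ = 19, y₁ ≡ 9 mod 17. M₂ = 17, y₂ ≡ 9 mod 19. n = 5×19×9 + 12×17×9 ≡ 107 mod 323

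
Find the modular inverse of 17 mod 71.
Since 71 is prime, by Fermat 17^(-1) ≡ 17^{69} ≡ 46 (mod 71). Verify: 17 × 46 = 782 ≡ 1 (mod 71)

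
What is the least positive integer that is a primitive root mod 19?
g = 2. For each prime q|18: 2^{9}≡18, 2^{6}≡7, none ≡ 1, so ord_19(2) = 18 and 2 is a primitive root.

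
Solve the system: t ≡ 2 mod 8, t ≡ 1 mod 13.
M = 8 × 13 = 104. M₁ = 13, y₁ ≡ 5 mod 8. M₂ = 8, y₂ ≡ 5 mod 13. t = 2×13×5 + 1×8×5 ≡ 66 mod 104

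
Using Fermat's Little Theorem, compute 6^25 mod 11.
By Fermat: 6^{10} ≡ 1 (mod 11). 25 = 2×10 + 5. So 6^{25} ≡ 6^{5} ≡ 10 (mod 11)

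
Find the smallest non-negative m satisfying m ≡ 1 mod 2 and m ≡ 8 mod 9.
M = 2 × 9 = 18. M₁ = 9, y₁ ≡ 1 mod 2. M₂ = 2, y₂ ≡ 5 mod 9. m = 1×9×1 + 8×2×5 ≡ 17 mod 18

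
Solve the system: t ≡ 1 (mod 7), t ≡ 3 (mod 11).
M = 7 × 11 = 77. M₁ = 11, y₁ ≡ 2 (mod 7). M₂ = 7, y₂ ≡ 8 (mod 11). t = 1×11×2 + 3×7×8 ≡ 36 (mod 77)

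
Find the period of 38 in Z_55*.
Powers of 38 mod 55: 38^1≡38, 38^2≡14, 38^3≡37, 38^4≡31, 38^5≡23, 38^6≡49, 38^7≡47, 38^8≡26, 38^9≡53, 38^10≡34, 38^11≡27, 38^12≡36, 38^13≡48, 38^14≡9, 38^15≡12, 38^16≡16, 38^17≡3, 38^18≡4, 38^19≡42, 38^20≡1. ord_55(38) = 20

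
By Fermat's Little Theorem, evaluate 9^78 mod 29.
By Fermat: 9^{28} ≡ 1 mod 29. 78 = 2×28 + 22. So 9^{78} ≡ 9^{22} ≡ 20 mod 29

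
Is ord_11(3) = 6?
Powers of 3 mod 11: 3^1≡3, 3^2≡9, 3^3≡5, 3^4≡4, 3^5≡1. Already 3^5≡1, so the order is 5 < 6. No, the actual order is 5.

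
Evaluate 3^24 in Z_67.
By repeated squaring mod 67: 3^{1}≡3, 3^{2}≡9, 3^{4}≡14, 3^{8}≡62, 3^{16}≡25. Then 3^{24} = 3^{16+8} ≡ 25 × 62 ≡ 9 mod 67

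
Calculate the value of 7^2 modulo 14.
7^{2} = 49 ≡ 7 (mod 14)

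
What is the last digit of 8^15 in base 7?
Using Fermat: 8^{6} ≡ 1 (mod 7). 15 ≡ 3 (mod 6). So 8^{15} ≡ 8^{3} ≡ 1 (mod 7)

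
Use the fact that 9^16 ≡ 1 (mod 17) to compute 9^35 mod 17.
By Fermat: 9^{16} ≡ 1 (mod 17). 35 = 2×16 + 3. So 9^{35} ≡ 9^{3} ≡ 15 (mod 17)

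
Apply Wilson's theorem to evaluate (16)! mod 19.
(18)! = (16)! × (17) × (18) ≡ -1 mod 19. So (16)! ≡ -1 × [(18)(17)]^(-1) ≡ 9 mod 19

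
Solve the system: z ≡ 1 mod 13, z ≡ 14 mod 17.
M = 13 × 17 = 221. M₁ = 17, y₁ ≡ 10 mod 13. M₂ = 13, y₂ ≡ 4 mod 17. z = 1×17×10 + 14×13×4 ≡ 14 mod 221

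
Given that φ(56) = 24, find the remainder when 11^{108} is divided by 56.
By Euler: 11^{24} ≡ 1 mod 56 since gcd(11, 56) = 1. 108 = 4×24 + 12. So 11^{108} ≡ 11^{12} ≡ 1 mod 56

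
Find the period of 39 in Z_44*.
Powers of 39 mod 44: 39^1≡39, 39^2≡25, 39^3≡7, 39^4≡9, 39^5≡43, 39^6≡5, 39^7≡19, 39^8≡37, 39^9≡35, 39^10≡1. Order = 10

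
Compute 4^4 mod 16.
4^{4} = 256 ≡ 0 (mod 16)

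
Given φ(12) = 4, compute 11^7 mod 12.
By Euler: 11^{4} ≡ 1 mod 12 since gcd(11, 12) = 1. 7 = 1×4 + 3. So 11^{7} ≡ 11^{3} ≡ 11 mod 12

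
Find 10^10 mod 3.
Using Fermat: 10^{2} ≡ 1 mod 3. 10 ≡ 0 mod 2. So 10^{10} ≡ 10^{0} ≡ 1 mod 3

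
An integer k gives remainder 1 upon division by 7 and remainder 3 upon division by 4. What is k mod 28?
M = 7 × 4 = 28. M₁ = 4, y₁ ≡ 2 mod 7. M₂ = 7, y₂ ≡ 3 mod 4. k = 1×4×2 + 3×7×3 ≡ 15 mod 28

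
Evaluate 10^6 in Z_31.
By repeated squaring (mod 31): 10^{1}≡10, 10^{2}≡7, 10^{4}≡18. Then 10^{6} = 10^{4+2} ≡ 18 × 7 ≡ 2 (mod 31)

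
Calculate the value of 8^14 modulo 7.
Using Fermat: 8^{6} ≡ 1 mod 7. 14 ≡ 2 mod 6. So 8^{14} ≡ 8^{2} ≡ 1 mod 7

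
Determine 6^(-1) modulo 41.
Since 41 is prime, by Fermat 6^(-1) ≡ 6^{39} ≡ 7 mod 41. Verify: 6 × 7 = 42 ≡ 1 mod 41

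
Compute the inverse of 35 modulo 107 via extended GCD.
Extended GCD: 35(52) + 107(-17) = 1. So 35^(-1) ≡ 52 (mod 107). Verify: 35 × 52 = 1820 ≡ 1 (mod 107)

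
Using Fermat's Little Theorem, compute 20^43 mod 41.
By Fermat: 20^{40} ≡ 1 (mod 41). So 20^{43} = 20^{40} · 20^{3} ≡ 20^{3} ≡ 5 (mod 41)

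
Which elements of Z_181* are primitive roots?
There are φ(180) = 48 primitive roots mod 181: {2, 10, 18, 21, 23, 24, 28, 41, 47, 50, 53, 54, 57, 58, 63, 66, 69, 76, 77, 78, 83, 84, 85, 90, 91, 96, 97, 98, 103, 104, 105, 112, 115, 118, 123, 124, 127, 128, 131, 134, 140, 153, 157, 158, 160, 163, 171, 179}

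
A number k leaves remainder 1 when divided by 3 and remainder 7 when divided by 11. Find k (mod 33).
M = 3 × 11 = 33. M₁ = 11, y₁ ≡ 2 (mod 3). M₂ = 3, y₂ ≡ 4 (mod 11). k = 1×11×2 + 7×3×4 ≡ 7 (mod 33)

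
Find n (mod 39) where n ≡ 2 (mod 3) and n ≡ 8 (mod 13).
M = 3 × 13 = 39. M₁ = 13, y₁ ≡ 1 (mod 3). M₂ = 3, y₂ ≡ 9 (mod 13). n = 2×13×1 + 8×3×9 ≡ 8 (mod 39)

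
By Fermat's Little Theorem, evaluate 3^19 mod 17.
By Fermat: 3^{16} ≡ 1 (mod 17). So 3^{19} = 3^{16} · 3^{3} ≡ 3^{3} ≡ 10 (mod 17)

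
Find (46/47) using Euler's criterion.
(46/47) = 46^{23} mod 47 = -1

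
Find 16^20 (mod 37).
By repeated squaring (mod 37): 16^{1}≡16, 16^{2}≡34, 16^{4}≡9, 16^{8}≡7, 16^{16}≡12. Then 16^{20} = 16^{16+4} ≡ 12 × 9 ≡ 34 (mod 37)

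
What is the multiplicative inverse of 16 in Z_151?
Since 151 is prime, by Fermat 16^(-1) ≡ 16^{149} ≡ 85 mod 151. Verify: 16 × 85 = 1360 ≡ 1 mod 151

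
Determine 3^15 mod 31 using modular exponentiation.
By repeated squaring (mod 31): 3^{1}≡3, 3^{2}≡9, 3^{4}≡19, 3^{8}≡20. Then 3^{15} = 3^{8+4+2+1} ≡ 20 × 19 × 9 × 3 ≡ 30 (mod 31)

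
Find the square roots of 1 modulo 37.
The square roots of 1 mod 37 are 1 and 36. Verify: 1² = 1 ≡ 1 (mod 37)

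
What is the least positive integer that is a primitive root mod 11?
g = 2. For each prime q|10: 2^{5}≡10, 2^{2}≡4, none ≡ 1, so ord_11(2) = 10 and 2 is a primitive root.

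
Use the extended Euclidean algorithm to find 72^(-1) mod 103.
Extended GCD: 72(-10) + 103(7) = 1. So 72^(-1) ≡ -10 ≡ 93 (mod 103). Verify: 72 × 93 = 6696 ≡ 1 (mod 103)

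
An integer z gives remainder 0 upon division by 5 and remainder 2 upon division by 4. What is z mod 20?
M = 5 × 4 = 20. M₁ = 4, y₁ ≡ 4 mod 5. M₂ = 5, y₂ ≡ 1 mod 4. z = 0×4×4 + 2×5×1 ≡ 10 mod 20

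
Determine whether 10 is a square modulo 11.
By Euler's criterion: 10^{5} ≡ 10 mod 11. Since this equals -1 (≡ 10), 10 is not a QR.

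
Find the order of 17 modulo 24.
Powers of 17 mod 24: 17^1≡17, 17^2≡1. So the order of 17 is 2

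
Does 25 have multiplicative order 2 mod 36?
Powers of 25 mod 36: 25^1≡25, 25^2≡13, 25^3≡1. 25^2≡13≢1, so ord ≠ 2. No, the actual order is 3.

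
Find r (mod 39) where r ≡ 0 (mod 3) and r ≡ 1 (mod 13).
M = 3 × 13 = 39. M₁ = 13, y₁ ≡ 1 (mod 3). M₂ = 3, y₂ ≡ 9 (mod 13). r = 0×13×1 + 1×3×9 ≡ 27 (mod 39)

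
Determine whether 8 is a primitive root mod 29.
ord_29(8) divides 28. For each prime q|28: 8^{14}≡28, 8^{4}≡7, none ≡ 1. So 8 has order 28 and is a primitive root mod 29.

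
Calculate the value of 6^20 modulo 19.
Using Fermat: 6^{18} ≡ 1 mod 19. 20 ≡ 2 mod 18. So 6^{20} ≡ 6^{2} ≡ 17 mod 19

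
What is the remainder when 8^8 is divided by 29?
By repeated squaring mod 29: 8^{1}≡8, 8^{2}≡6, 8^{4}≡7, 8^{8}≡20. So 8^{8} ≡ 20 mod 29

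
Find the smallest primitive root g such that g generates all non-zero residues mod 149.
g = 2. For each prime q|148: 2^{74}≡148, 2^{4}≡16, none ≡ 1, so ord_149(2) = 148 and 2 is a primitive root.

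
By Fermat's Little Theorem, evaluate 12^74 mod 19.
By Fermat: 12^{18} ≡ 1 (mod 19). 74 = 4×18 + 2. So 12^{74} ≡ 12^{2} ≡ 11 (mod 19)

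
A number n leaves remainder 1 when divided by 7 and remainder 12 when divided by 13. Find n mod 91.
M = 7 × 13 = 91. M₁ = 13, y₁ ≡ 6 mod 7. M₂ = 7, y₂ ≡ 2 mod 13. n = 1×13×6 + 12×7×2 ≡ 64 mod 91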